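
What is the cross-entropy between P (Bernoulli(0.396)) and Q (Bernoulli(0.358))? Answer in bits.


H(P,Q) = -p*log2(q) - (1-p)*log2(1-q). -0.396*log2(0.358) = 0.586860; -0.604*log2(0.642) = 0.386170. H(P,Q) = 0.586860 + 0.386170 = 0.973

0.973 bits


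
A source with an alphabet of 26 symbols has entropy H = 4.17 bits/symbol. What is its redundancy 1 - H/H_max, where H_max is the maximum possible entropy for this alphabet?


H_max = log2(K) = log2(26) = 4.7004 bits/symbol. Redundancy = 1 - H/H_max = 1 - 4.17/4.7004 = 1 - 0.8872 = 0.1128

0.1128


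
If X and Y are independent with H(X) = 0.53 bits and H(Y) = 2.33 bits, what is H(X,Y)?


For independent variables, H(X,Y) = H(X) + H(Y) = 0.53 + 2.33 = 2.86

2.86 bits


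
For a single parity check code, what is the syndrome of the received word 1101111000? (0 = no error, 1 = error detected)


Syndrome = XOR of all bits = 1 XOR 1 XOR 0 XOR 1 XOR 1 XOR 1 XOR 1 XOR 0 XOR 0 XOR 0 = 0

0


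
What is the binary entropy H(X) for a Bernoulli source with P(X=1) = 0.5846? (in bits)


H = -p*log2(p) - (1-p)*log2(1-p). -0.5846*log2(0.5846) = 0.452760; -0.4154*log2(0.4154) = 0.526489. H = 0.452760 + 0.526489 = 0.9792

0.9792 bits


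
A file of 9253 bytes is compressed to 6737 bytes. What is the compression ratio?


Ratio = original / compressed = 9253 / 6737 = 1.3735

1.3735


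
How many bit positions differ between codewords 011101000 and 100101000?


Count differing positions: ^ ^ ^ . . . . . . = 3 differences

3


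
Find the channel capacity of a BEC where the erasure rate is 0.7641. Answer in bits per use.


C = 1 - epsilon = 1 - 0.7641 = 0.2359

0.2359 bits


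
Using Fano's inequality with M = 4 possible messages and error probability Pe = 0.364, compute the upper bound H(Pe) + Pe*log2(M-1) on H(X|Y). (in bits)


H(Pe) = -Pe*log2(Pe) - (1-Pe)*log2(1-Pe) = -0.364*log2(0.364) - 0.636*log2(0.636) = 0.530708 + 0.415245 = 0.946. Pe*log2(M-1) = 0.364*log2(3) = 0.576926. Bound = H(Pe) + Pe*log2(M-1) = 0.530708 + 0.415245 + 0.576926 = 1.5229

1.5229 bits


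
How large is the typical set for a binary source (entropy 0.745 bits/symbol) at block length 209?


log2|A_typical| = nH = 209 * 0.745 = 155.705, so |A_typical| ~ 2^155.705 = 7.445e+46

7.445e+46


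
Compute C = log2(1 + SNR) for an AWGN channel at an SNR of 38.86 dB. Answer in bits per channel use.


SNR_linear = 10^(38.86/10) = 7691.3044; C = log2(1 + SNR_linear) = log2(1 + 7691.3044) = 12.9092

12.9092 bits/channel use


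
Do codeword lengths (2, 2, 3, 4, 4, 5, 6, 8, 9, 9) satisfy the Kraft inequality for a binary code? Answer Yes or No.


Kraft sum = sum(2^(-l_i)) = 0.8047, need <= 1. Result: satisfied (a binary prefix-free code with these lengths exists)

Yes


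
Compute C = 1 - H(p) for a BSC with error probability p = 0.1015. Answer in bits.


H(p) = -p*log2(p) - (1-p)*log2(1-p) = -0.1015*log2(0.1015) - 0.8985*log2(0.8985) = 0.334996 + 0.138737 = 0.4737. C = 1 - H(p) = 1 - 0.4737 = 0.5263

0.5263 bits


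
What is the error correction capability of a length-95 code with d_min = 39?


Correction capability = floor((d-1)/2) = floor((39-1)/2) = 19

19 errors


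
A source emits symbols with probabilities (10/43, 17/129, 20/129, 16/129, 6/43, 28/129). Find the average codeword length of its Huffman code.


Huffman construction (repeatedly merge the two least-probable nodes; each merge adds 1 bit to every symbol beneath it): 16/129 + 17/129 = 11/43; 6/43 + 20/129 = 38/129; 28/129 + 10/43 = 58/129; 11/43 + 38/129 = 71/129; 58/129 + 71/129 = 1. Resulting codeword lengths (in the order the probabilities were given): (2, 3, 3, 3, 3, 2). L_avg = sum(p_i * l_i) = 10/43*2 + 17/129*3 + 20/129*3 + 16/129*3 + 6/43*3 + 28/129*2 = 329/129 = 2.5504

2.5504 bits


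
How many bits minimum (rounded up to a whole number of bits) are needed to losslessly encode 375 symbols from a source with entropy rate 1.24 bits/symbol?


Minimum bits >= n * H = 375 * 1.24 = 465.0, rounded up to a whole number of bits = 465

465 bits


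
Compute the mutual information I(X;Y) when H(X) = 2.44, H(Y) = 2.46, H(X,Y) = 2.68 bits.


I(X;Y) = H(X) + H(Y) - H(X,Y) = 2.44 + 2.46 - 2.68 = 2.22

2.22 bits


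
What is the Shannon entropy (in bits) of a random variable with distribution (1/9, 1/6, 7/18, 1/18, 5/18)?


H = -sum(p_i * log2(p_i)). Terms: -(1/9)*log2(1/9) = 0.352214; -(1/6)*log2(1/6) = 0.430827; -(7/18)*log2(7/18) = 0.529888; -(1/18)*log2(1/18) = 0.231663; -(5/18)*log2(5/18) = 0.513332. H = 0.352214 + 0.430827 + 0.529888 + 0.231663 + 0.513332 = 2.0579

2.0579 bits


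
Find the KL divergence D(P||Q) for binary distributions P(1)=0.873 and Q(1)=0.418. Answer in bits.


KL = p*log2(p/q) + (1-p)*log2((1-p)/(1-q)) = 0.873*log2(0.873/0.418) + 0.127*log2(0.127/0.582) = 0.6486

0.6486 bits


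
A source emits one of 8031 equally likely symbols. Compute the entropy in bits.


H = log2(n) = log2(8031) = 12.9714

12.9714 bits


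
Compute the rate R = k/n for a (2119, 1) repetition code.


Rate = k/n = 1/2119

1/2119


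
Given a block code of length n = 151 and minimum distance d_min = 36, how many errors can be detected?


Detection capability = d_min - 1 = 36 - 1 = 35

35 errors


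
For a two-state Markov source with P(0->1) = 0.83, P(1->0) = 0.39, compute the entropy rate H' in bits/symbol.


Stationary distribution: pi_0 = p10/(p01+p10) = 0.3197, pi_1 = 0.6803. Entropy rate H' = pi_0*H(p01) + pi_1*H(p10) = 0.3197*0.6577 + 0.6803*0.9648 = 0.8666

0.8666 bits/symbol


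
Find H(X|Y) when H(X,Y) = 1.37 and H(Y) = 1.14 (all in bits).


H(X|Y) = H(X,Y) - H(Y) = 1.37 - 1.14 = 0.23

0.23 bits


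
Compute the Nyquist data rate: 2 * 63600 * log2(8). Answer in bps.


Rate = 2 * B * log2(M) = 2 * 63600 * 3.0 = 381600.0

381600.0 bps


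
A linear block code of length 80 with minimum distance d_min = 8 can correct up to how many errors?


Correction capability = floor((d-1)/2) = floor((8-1)/2) = 3

3 errors


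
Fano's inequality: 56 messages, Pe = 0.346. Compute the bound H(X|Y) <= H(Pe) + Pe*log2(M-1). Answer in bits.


H(Pe) = -Pe*log2(Pe) - (1-Pe)*log2(1-Pe) = -0.346*log2(0.346) - 0.654*log2(0.654) = 0.529780 + 0.400665 = 0.9304. Pe*log2(M-1) = 0.346*log2(55) = 2.000350. Bound = H(Pe) + Pe*log2(M-1) = 0.529780 + 0.400665 + 2.000350 = 2.9308

2.9308 bits


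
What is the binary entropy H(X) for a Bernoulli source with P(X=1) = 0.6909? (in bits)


H = -p*log2(p) - (1-p)*log2(1-p). -0.6909*log2(0.6909) = 0.368561; -0.3091*log2(0.3091) = 0.523570. H = 0.368561 + 0.523570 = 0.8921

0.8921 bits


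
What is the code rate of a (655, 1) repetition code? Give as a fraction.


Rate = k/n = 1/655

1/655


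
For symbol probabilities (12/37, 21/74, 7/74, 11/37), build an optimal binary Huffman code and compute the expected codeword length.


Huffman construction (repeatedly merge the two least-probable nodes; each merge adds 1 bit to every symbol beneath it): 7/74 + 21/74 = 14/37; 11/37 + 12/37 = 23/37; 14/37 + 23/37 = 1. Resulting codeword lengths (in the order the probabilities were given): (2, 2, 2, 2). L_avg = sum(p_i * l_i) = 12/37*2 + 21/74*2 + 7/74*2 + 11/37*2 = 2

2.0 bits


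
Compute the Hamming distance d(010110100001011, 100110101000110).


Count differing positions: ^ ^ . . . . . . ^ . . ^ ^ . ^ = 6 differences

6


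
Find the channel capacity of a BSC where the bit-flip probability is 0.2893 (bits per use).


H(p) = -p*log2(p) - (1-p)*log2(1-p) = -0.2893*log2(0.2893) - 0.7107*log2(0.7107) = 0.517662 + 0.350153 = 0.8678. C = 1 - H(p) = 1 - 0.8678 = 0.1322

0.1322 bits


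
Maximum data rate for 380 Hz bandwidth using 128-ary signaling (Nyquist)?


Rate = 2 * B * log2(M) = 2 * 380 * 7.0 = 5320.0

5320.0 bps


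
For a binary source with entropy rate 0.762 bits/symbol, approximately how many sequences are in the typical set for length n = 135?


log2|A_typical| = nH = 135 * 0.762 = 102.87, so |A_typical| ~ 2^102.87 = 9.267e+30

9.267e+30


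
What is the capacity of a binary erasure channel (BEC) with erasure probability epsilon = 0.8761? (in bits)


C = 1 - epsilon = 1 - 0.8761 = 0.1239

0.1239 bits


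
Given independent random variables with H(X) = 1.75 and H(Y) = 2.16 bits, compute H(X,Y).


For independent variables, H(X,Y) = H(X) + H(Y) = 1.75 + 2.16 = 3.91

3.91 bits


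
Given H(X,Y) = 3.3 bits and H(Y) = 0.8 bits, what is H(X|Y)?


H(X|Y) = H(X,Y) - H(Y) = 3.3 - 0.8 = 2.5

2.5 bits


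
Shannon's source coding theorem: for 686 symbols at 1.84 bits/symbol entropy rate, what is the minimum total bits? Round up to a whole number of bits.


Minimum bits >= n * H = 686 * 1.84 = 1262.24, rounded up to a whole number of bits = 1263

1263 bits


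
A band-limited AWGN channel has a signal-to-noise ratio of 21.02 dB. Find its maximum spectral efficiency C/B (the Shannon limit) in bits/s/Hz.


SNR_linear = 10^(21.02/10) = 126.4736; C/B = log2(1 + SNR_linear) = log2(1 + 126.4736) = 6.9941

6.9941 bits/s/Hz


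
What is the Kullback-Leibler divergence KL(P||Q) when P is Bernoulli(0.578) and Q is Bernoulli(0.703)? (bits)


KL = p*log2(p/q) + (1-p)*log2((1-p)/(1-q)) = 0.578*log2(0.578/0.703) + 0.422*log2(0.422/0.297) = 0.0506

0.0506 bits


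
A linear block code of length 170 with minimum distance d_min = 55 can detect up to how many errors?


Detection capability = d_min - 1 = 55 - 1 = 54

54 errors


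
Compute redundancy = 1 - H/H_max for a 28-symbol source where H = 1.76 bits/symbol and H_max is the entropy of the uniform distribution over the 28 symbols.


H_max = log2(K) = log2(28) = 4.8074 bits/symbol. Redundancy = 1 - H/H_max = 1 - 1.76/4.8074 = 1 - 0.3661 = 0.6339

0.6339


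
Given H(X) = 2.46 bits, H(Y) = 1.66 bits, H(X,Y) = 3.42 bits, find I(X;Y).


I(X;Y) = H(X) + H(Y) - H(X,Y) = 2.46 + 1.66 - 3.42 = 0.7

0.7 bits


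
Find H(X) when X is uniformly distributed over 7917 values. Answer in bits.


H = log2(n) = log2(7917) = 12.9507

12.9507 bits


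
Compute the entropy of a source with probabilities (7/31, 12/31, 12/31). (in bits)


H = -sum(p_i * log2(p_i)). Terms: -(7/31)*log2(7/31) = 0.484771; -(12/31)*log2(12/31) = 0.530026; -(12/31)*log2(12/31) = 0.530026. H = 0.484771 + 0.530026 + 0.530026 = 1.5448

1.5448 bits


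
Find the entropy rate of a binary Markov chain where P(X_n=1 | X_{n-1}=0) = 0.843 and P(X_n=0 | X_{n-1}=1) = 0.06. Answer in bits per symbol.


Stationary distribution: pi_0 = p10/(p01+p10) = 0.0664, pi_1 = 0.9336. Entropy rate H' = pi_0*H(p01) + pi_1*H(p10) = 0.0664*0.6271 + 0.9336*0.3274 = 0.3474

0.3474 bits/symbol


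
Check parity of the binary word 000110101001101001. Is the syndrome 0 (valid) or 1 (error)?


Syndrome = XOR of all bits = 0 XOR 0 XOR 0 XOR 1 XOR 1 XOR 0 XOR 1 XOR 0 XOR 1 XOR 0 XOR 0 XOR 1 XOR 1 XOR 0 XOR 1 XOR 0 XOR 0 XOR 1 = 0

0


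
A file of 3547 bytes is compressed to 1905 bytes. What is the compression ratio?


Ratio = original / compressed = 3547 / 1905 = 1.8619

1.8619


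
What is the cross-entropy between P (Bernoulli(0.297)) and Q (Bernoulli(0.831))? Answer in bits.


H(P,Q) = -p*log2(q) - (1-p)*log2(1-q). -0.297*log2(0.831) = 0.079323; -0.703*log2(0.169) = 1.803128. H(P,Q) = 0.079323 + 1.803128 = 1.8825

1.8825 bits


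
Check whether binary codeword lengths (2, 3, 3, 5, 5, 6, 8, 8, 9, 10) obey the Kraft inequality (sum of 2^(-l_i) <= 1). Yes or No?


Kraft sum = sum(2^(-l_i)) = 0.5889, need <= 1. Result: satisfied (a binary prefix-free code with these lengths exists)

Yes


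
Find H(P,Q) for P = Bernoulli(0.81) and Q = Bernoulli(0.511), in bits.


H(P,Q) = -p*log2(q) - (1-p)*log2(1-q). -0.81*log2(0.511) = 0.784570; -0.19*log2(0.489) = 0.196098. H(P,Q) = 0.784570 + 0.196098 = 0.9807

0.9807 bits


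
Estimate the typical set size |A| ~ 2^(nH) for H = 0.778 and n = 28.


log2|A_typical| = nH = 28 * 0.778 = 21.784, so |A_typical| ~ 2^21.784 = 3.611e+06

3.611e+06


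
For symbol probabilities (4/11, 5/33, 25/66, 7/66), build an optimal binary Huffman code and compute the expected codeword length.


Huffman construction (repeatedly merge the two least-probable nodes; each merge adds 1 bit to every symbol beneath it): 7/66 + 5/33 = 17/66; 17/66 + 4/11 = 41/66; 25/66 + 41/66 = 1. Resulting codeword lengths (in the order the probabilities were given): (2, 3, 1, 3). L_avg = sum(p_i * l_i) = 4/11*2 + 5/33*3 + 25/66*1 + 7/66*3 = 62/33 = 1.8788

1.8788 bits


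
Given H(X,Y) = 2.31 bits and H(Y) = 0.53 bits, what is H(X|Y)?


H(X|Y) = H(X,Y) - H(Y) = 2.31 - 0.53 = 1.78

1.78 bits


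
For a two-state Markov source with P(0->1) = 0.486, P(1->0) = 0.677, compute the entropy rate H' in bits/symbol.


Stationary distribution: pi_0 = p10/(p01+p10) = 0.5821, pi_1 = 0.4179. Entropy rate H' = pi_0*H(p01) + pi_1*H(p10) = 0.5821*0.9994 + 0.4179*0.9076 = 0.9611

0.9611 bits/symbol


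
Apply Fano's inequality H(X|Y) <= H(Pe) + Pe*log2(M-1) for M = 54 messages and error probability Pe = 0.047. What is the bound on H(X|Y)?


H(Pe) = -Pe*log2(Pe) - (1-Pe)*log2(1-Pe) = -0.047*log2(0.047) - 0.953*log2(0.953) = 0.207326 + 0.066188 = 0.2735. Pe*log2(M-1) = 0.047*log2(53) = 0.269212. Bound = H(Pe) + Pe*log2(M-1) = 0.207326 + 0.066188 + 0.269212 = 0.5427

0.5427 bits


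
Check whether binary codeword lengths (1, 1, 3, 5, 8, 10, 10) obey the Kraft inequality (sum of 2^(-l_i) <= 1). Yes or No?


Kraft sum = sum(2^(-l_i)) = 1.1621, need <= 1. Result: violated (a binary prefix-free code with these lengths cannot exist)

No


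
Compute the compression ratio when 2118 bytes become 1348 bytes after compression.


Ratio = original / compressed = 2118 / 1348 = 1.5712

1.5712


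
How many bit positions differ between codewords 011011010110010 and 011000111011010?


Count differing positions: . . . . ^ ^ ^ . ^ ^ . ^ . . . = 6 differences

6


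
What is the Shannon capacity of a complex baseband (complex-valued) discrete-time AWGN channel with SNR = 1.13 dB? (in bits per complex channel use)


SNR_linear = 10^(1.13/10) = 1.2972; C = log2(1 + SNR_linear) = log2(1 + 1.2972) = 1.1999

1.1999 bits/channel use


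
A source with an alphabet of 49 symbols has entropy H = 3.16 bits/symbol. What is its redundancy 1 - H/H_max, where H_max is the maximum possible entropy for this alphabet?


H_max = log2(K) = log2(49) = 5.6147 bits/symbol. Redundancy = 1 - H/H_max = 1 - 3.16/5.6147 = 1 - 0.5628 = 0.4372

0.4372


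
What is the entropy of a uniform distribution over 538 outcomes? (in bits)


H = log2(n) = log2(538) = 9.0715

9.0715 bits


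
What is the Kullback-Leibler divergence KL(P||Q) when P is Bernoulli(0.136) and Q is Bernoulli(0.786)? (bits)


KL = p*log2(p/q) + (1-p)*log2((1-p)/(1-q)) = 0.136*log2(0.136/0.786) + 0.864*log2(0.864/0.214) = 1.3954

1.3954 bits


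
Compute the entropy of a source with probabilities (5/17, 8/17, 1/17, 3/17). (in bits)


H = -sum(p_i * log2(p_i)). Terms: -(5/17)*log2(5/17) = 0.519275; -(8/17)*log2(8/17) = 0.511747; -(1/17)*log2(1/17) = 0.240439; -(3/17)*log2(3/17) = 0.441618. H = 0.519275 + 0.511747 + 0.240439 + 0.441618 = 1.7131

1.7131 bits


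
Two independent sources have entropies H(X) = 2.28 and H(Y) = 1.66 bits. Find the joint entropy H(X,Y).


For independent variables, H(X,Y) = H(X) + H(Y) = 2.28 + 1.66 = 3.94

3.94 bits


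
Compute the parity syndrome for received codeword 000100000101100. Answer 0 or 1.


Syndrome = XOR of all bits = 0 XOR 0 XOR 0 XOR 1 XOR 0 XOR 0 XOR 0 XOR 0 XOR 0 XOR 1 XOR 0 XOR 1 XOR 1 XOR 0 XOR 0 = 0

0


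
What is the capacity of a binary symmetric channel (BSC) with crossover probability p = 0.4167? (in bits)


H(p) = -p*log2(p) - (1-p)*log2(1-p) = -0.4167*log2(0.4167) - 0.5833*log2(0.5833) = 0.526258 + 0.453627 = 0.9799. C = 1 - H(p) = 1 - 0.9799 = 0.0201

0.0201 bits


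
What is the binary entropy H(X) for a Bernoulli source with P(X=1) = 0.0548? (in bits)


H = -p*log2(p) - (1-p)*log2(1-p). -0.0548*log2(0.0548) = 0.229594; -0.9452*log2(0.9452) = 0.076853. H = 0.229594 + 0.076853 = 0.3064

0.3064 bits


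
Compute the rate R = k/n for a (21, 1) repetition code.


Rate = k/n = 1/21

1/21


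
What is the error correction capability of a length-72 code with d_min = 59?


Correction capability = floor((d-1)/2) = floor((59-1)/2) = 29

29 errors


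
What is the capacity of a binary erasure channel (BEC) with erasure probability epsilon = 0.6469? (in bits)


C = 1 - epsilon = 1 - 0.6469 = 0.3531

0.3531 bits


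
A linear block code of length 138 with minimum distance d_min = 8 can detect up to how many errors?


Detection capability = d_min - 1 = 8 - 1 = 7

7 errors


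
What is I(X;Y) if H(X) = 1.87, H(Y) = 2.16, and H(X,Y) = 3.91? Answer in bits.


I(X;Y) = H(X) + H(Y) - H(X,Y) = 1.87 + 2.16 - 3.91 = 0.12

0.12 bits


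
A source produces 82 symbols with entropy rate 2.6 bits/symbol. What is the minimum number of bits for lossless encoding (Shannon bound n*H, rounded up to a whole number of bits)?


Minimum bits >= n * H = 82 * 2.6 = 213.2, rounded up to a whole number of bits = 214

214 bits


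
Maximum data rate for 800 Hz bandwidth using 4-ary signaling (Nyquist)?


Rate = 2 * B * log2(M) = 2 * 800 * 2.0 = 3200.0

3200.0 bps


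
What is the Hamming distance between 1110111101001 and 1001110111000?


Count differing positions: . ^ ^ ^ . . ^ . ^ . . . ^ = 6 differences

6


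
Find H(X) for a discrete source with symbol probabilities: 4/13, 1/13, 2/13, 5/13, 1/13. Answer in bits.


H = -sum(p_i * log2(p_i)). Terms: -(4/13)*log2(4/13) = 0.523212; -(1/13)*log2(1/13) = 0.284649; -(2/13)*log2(2/13) = 0.415452; -(5/13)*log2(5/13) = 0.530197; -(1/13)*log2(1/13) = 0.284649. H = 0.523212 + 0.284649 + 0.415452 + 0.530197 + 0.284649 = 2.0382

2.0382 bits


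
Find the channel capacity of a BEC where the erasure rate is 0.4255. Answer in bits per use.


C = 1 - epsilon = 1 - 0.4255 = 0.5745

0.5745 bits


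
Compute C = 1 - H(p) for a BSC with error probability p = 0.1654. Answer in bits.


H(p) = -p*log2(p) - (1-p)*log2(1-p) = -0.1654*log2(0.1654) - 0.8346*log2(0.8346) = 0.429373 + 0.217700 = 0.6471. C = 1 - H(p) = 1 - 0.6471 = 0.3529

0.3529 bits


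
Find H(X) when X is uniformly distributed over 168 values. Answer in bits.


H = log2(n) = log2(168) = 7.3923

7.3923 bits


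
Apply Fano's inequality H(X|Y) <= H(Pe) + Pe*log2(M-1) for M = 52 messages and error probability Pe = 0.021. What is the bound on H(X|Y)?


H(Pe) = -Pe*log2(Pe) - (1-Pe)*log2(1-Pe) = -0.021*log2(0.021) - 0.979*log2(0.979) = 0.117043 + 0.029976 = 0.147. Pe*log2(M-1) = 0.021*log2(51) = 0.119121. Bound = H(Pe) + Pe*log2(M-1) = 0.117043 + 0.029976 + 0.119121 = 0.2661

0.2661 bits


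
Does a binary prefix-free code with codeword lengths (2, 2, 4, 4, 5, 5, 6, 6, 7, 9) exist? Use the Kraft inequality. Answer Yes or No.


Kraft sum = sum(2^(-l_i)) = 0.7285, need <= 1. Result: satisfied (a binary prefix-free code with these lengths exists)

Yes


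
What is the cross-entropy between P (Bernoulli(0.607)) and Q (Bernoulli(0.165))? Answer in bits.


H(P,Q) = -p*log2(q) - (1-p)*log2(1-q). -0.607*log2(0.165) = 1.577873; -0.393*log2(0.835) = 0.102240. H(P,Q) = 1.577873 + 0.102240 = 1.6801

1.6801 bits


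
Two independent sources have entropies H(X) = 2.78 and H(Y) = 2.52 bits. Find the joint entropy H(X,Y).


For independent variables, H(X,Y) = H(X) + H(Y) = 2.78 + 2.52 = 5.3

5.3 bits


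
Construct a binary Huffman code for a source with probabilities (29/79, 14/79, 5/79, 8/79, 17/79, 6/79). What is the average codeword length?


Huffman construction (repeatedly merge the two least-probable nodes; each merge adds 1 bit to every symbol beneath it): 5/79 + 6/79 = 11/79; 8/79 + 11/79 = 19/79; 14/79 + 17/79 = 31/79; 19/79 + 29/79 = 48/79; 31/79 + 48/79 = 1. Resulting codeword lengths (in the order the probabilities were given): (2, 2, 4, 3, 2, 4). L_avg = sum(p_i * l_i) = 29/79*2 + 14/79*2 + 5/79*4 + 8/79*3 + 17/79*2 + 6/79*4 = 188/79 = 2.3797

2.3797 bits


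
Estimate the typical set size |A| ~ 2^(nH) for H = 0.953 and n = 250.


log2|A_typical| = nH = 250 * 0.953 = 238.25, so |A_typical| ~ 2^238.25 = 5.253e+71

5.253e+71


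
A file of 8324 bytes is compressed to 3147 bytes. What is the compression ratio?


Ratio = original / compressed = 8324 / 3147 = 2.6451

2.6451


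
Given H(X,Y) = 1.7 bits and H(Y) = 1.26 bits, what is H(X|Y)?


H(X|Y) = H(X,Y) - H(Y) = 1.7 - 1.26 = 0.44

0.44 bits


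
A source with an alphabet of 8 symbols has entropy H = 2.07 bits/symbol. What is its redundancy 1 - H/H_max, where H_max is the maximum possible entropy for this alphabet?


H_max = log2(K) = log2(8) = 3.0 bits/symbol. Redundancy = 1 - H/H_max = 1 - 2.07/3.0 = 1 - 0.69 = 0.31

0.31


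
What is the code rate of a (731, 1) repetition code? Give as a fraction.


Rate = k/n = 1/731

1/731


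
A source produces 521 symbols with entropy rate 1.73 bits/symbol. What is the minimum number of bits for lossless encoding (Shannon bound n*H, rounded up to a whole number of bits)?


Minimum bits >= n * H = 521 * 1.73 = 901.33, rounded up to a whole number of bits = 902

902 bits


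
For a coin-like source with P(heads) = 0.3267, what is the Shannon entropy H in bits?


H = -p*log2(p) - (1-p)*log2(1-p). -0.3267*log2(0.3267) = 0.527281; -0.6733*log2(0.6733) = 0.384238. H = 0.527281 + 0.384238 = 0.9115

0.9115 bits


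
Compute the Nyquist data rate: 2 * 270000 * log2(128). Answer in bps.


Rate = 2 * B * log2(M) = 2 * 270000 * 7.0 = 3780000.0

3780000.0 bps


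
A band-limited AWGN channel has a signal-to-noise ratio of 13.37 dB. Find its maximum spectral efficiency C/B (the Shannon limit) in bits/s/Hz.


SNR_linear = 10^(13.37/10) = 21.727; C/B = log2(1 + SNR_linear) = log2(1 + 21.727) = 4.5063

4.5063 bits/s/Hz


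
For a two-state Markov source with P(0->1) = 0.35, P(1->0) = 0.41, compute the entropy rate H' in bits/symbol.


Stationary distribution: pi_0 = p10/(p01+p10) = 0.5395, pi_1 = 0.4605. Entropy rate H' = pi_0*H(p01) + pi_1*H(p10) = 0.5395*0.9341 + 0.4605*0.9765 = 0.9536

0.9536 bits/symbol


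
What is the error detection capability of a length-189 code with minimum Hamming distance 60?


Detection capability = d_min - 1 = 60 - 1 = 59

59 errors


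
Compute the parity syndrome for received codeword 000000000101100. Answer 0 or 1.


Syndrome = XOR of all bits = 0 XOR 0 XOR 0 XOR 0 XOR 0 XOR 0 XOR 0 XOR 0 XOR 0 XOR 1 XOR 0 XOR 1 XOR 1 XOR 0 XOR 0 = 1

1


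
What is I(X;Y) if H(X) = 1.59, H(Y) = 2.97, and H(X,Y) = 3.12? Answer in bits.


I(X;Y) = H(X) + H(Y) - H(X,Y) = 1.59 + 2.97 - 3.12 = 1.44

1.44 bits


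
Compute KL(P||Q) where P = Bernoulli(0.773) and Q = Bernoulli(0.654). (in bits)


KL = p*log2(p/q) + (1-p)*log2((1-p)/(1-q)) = 0.773*log2(0.773/0.654) + 0.227*log2(0.227/0.346) = 0.0484

0.0484 bits


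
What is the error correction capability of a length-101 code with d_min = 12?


Correction capability = floor((d-1)/2) = floor((12-1)/2) = 5

5 errors


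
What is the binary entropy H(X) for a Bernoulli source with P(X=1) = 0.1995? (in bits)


H = -p*log2(p) - (1-p)*log2(1-p). -0.1995*log2(0.1995) = 0.463945; -0.8005*log2(0.8005) = 0.256982. H = 0.463945 + 0.256982 = 0.7209

0.7209 bits


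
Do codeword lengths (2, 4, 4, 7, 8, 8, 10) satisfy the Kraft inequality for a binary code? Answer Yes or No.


Kraft sum = sum(2^(-l_i)) = 0.3916, need <= 1. Result: satisfied (a binary prefix-free code with these lengths exists)

Yes


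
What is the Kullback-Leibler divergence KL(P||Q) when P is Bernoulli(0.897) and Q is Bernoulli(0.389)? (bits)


KL = p*log2(p/q) + (1-p)*log2((1-p)/(1-q)) = 0.897*log2(0.897/0.389) + 0.103*log2(0.103/0.611) = 0.8166

0.8166 bits


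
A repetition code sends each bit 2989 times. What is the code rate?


Rate = k/n = 1/2989

1/2989


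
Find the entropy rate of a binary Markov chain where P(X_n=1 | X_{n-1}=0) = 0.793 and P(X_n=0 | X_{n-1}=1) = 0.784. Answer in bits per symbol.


Stationary distribution: pi_0 = p10/(p01+p10) = 0.4971, pi_1 = 0.5029. Entropy rate H' = pi_0*H(p01) + pi_1*H(p10) = 0.4971*0.7357 + 0.5029*0.7528 = 0.7443

0.7443 bits/symbol


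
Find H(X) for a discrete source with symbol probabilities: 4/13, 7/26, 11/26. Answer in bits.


H = -sum(p_i * log2(p_i)). Terms: -(4/13)*log2(4/13) = 0.523212; -(7/26)*log2(7/26) = 0.509677; -(11/26)*log2(11/26) = 0.525042. H = 0.523212 + 0.509677 + 0.525042 = 1.5579

1.5579 bits


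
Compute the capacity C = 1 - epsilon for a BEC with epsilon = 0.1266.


C = 1 - epsilon = 1 - 0.1266 = 0.8734

0.8734 bits


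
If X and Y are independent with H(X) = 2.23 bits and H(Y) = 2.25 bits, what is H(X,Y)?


For independent variables, H(X,Y) = H(X) + H(Y) = 2.23 + 2.25 = 4.48

4.48 bits


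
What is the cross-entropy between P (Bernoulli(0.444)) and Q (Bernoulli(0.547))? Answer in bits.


H(P,Q) = -p*log2(q) - (1-p)*log2(1-q). -0.444*log2(0.547) = 0.386452; -0.556*log2(0.453) = 0.635184. H(P,Q) = 0.386452 + 0.635184 = 1.0216

1.0216 bits


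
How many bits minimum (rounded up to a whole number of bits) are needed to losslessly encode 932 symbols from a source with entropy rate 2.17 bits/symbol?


Minimum bits >= n * H = 932 * 2.17 = 2022.44, rounded up to a whole number of bits = 2023

2023 bits


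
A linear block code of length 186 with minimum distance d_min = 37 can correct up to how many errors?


Correction capability = floor((d-1)/2) = floor((37-1)/2) = 18

18 errors


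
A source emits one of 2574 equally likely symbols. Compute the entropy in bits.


H = log2(n) = log2(2574) = 11.3298

11.3298 bits


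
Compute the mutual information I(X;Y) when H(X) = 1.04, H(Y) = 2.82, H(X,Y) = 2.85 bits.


I(X;Y) = H(X) + H(Y) - H(X,Y) = 1.04 + 2.82 - 2.85 = 1.01

1.01 bits


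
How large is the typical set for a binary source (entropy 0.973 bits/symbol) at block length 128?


log2|A_typical| = nH = 128 * 0.973 = 124.544, so |A_typical| ~ 2^124.544 = 3.101e+37

3.101e+37


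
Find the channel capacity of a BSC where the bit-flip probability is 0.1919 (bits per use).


H(p) = -p*log2(p) - (1-p)*log2(1-p) = -0.1919*log2(0.1919) - 0.8081*log2(0.8081) = 0.457024 + 0.248405 = 0.7054. C = 1 - H(p) = 1 - 0.7054 = 0.2946

0.2946 bits


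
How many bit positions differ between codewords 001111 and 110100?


Count differing positions: ^ ^ ^ . ^ ^ = 5 differences

5


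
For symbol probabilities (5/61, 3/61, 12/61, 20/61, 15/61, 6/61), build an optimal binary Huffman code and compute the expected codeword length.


Huffman construction (repeatedly merge the two least-probable nodes; each merge adds 1 bit to every symbol beneath it): 3/61 + 5/61 = 8/61; 6/61 + 8/61 = 14/61; 12/61 + 14/61 = 26/61; 15/61 + 20/61 = 35/61; 26/61 + 35/61 = 1. Resulting codeword lengths (in the order the probabilities were given): (4, 4, 2, 2, 2, 3). L_avg = sum(p_i * l_i) = 5/61*4 + 3/61*4 + 12/61*2 + 20/61*2 + 15/61*2 + 6/61*3 = 144/61 = 2.3607

2.3607 bits


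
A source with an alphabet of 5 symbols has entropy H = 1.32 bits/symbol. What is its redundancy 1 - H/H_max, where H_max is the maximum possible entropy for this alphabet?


H_max = log2(K) = log2(5) = 2.3219 bits/symbol. Redundancy = 1 - H/H_max = 1 - 1.32/2.3219 = 1 - 0.5685 = 0.4315

0.4315


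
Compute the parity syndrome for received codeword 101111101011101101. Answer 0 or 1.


Syndrome = XOR of all bits = 1 XOR 0 XOR 1 XOR 1 XOR 1 XOR 1 XOR 1 XOR 0 XOR 1 XOR 0 XOR 1 XOR 1 XOR 1 XOR 0 XOR 1 XOR 1 XOR 0 XOR 1 = 1

1


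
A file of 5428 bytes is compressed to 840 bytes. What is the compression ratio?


Ratio = original / compressed = 5428 / 840 = 6.4619

6.4619


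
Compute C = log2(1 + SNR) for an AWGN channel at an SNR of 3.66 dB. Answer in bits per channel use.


SNR_linear = 10^(3.66/10) = 2.3227; C = log2(1 + SNR_linear) = log2(1 + 2.3227) = 1.7324

1.7324 bits/channel use


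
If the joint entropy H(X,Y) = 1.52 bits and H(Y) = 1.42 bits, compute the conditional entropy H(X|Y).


H(X|Y) = H(X,Y) - H(Y) = 1.52 - 1.42 = 0.1

0.1 bits


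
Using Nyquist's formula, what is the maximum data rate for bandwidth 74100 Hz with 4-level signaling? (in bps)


Rate = 2 * B * log2(M) = 2 * 74100 * 2.0 = 296400.0

296400.0 bps


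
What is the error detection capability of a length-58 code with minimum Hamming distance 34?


Detection capability = d_min - 1 = 34 - 1 = 33

33 errors


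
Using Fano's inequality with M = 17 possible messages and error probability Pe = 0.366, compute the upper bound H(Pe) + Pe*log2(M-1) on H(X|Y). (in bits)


H(Pe) = -Pe*log2(Pe) - (1-Pe)*log2(1-Pe) = -0.366*log2(0.366) - 0.634*log2(0.634) = 0.530731 + 0.416820 = 0.9476. Pe*log2(M-1) = 0.366*log2(16) = 1.464000. Bound = H(Pe) + Pe*log2(M-1) = 0.530731 + 0.416820 + 1.464000 = 2.4116

2.4116 bits


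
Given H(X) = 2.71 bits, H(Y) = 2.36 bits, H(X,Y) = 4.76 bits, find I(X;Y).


I(X;Y) = H(X) + H(Y) - H(X,Y) = 2.71 + 2.36 - 4.76 = 0.31

0.31 bits


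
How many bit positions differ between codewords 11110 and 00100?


Count differing positions: ^ ^ . ^ . = 3 differences

3


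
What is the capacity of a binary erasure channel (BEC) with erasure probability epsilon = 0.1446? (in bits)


C = 1 - epsilon = 1 - 0.1446 = 0.8554

0.8554 bits


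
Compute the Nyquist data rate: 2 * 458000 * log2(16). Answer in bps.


Rate = 2 * B * log2(M) = 2 * 458000 * 4.0 = 3664000.0

3664000.0 bps


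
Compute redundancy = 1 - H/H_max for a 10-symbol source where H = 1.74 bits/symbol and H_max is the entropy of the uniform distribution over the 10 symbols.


H_max = log2(K) = log2(10) = 3.3219 bits/symbol. Redundancy = 1 - H/H_max = 1 - 1.74/3.3219 = 1 - 0.5238 = 0.4762

0.4762


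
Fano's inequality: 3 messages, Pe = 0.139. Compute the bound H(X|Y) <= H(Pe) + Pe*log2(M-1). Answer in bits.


H(Pe) = -Pe*log2(Pe) - (1-Pe)*log2(1-Pe) = -0.139*log2(0.139) - 0.861*log2(0.861) = 0.395711 + 0.185903 = 0.5816. Pe*log2(M-1) = 0.139*log2(2) = 0.139000. Bound = H(Pe) + Pe*log2(M-1) = 0.395711 + 0.185903 + 0.139000 = 0.7206

0.7206 bits


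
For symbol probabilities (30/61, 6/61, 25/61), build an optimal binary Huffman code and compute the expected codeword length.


Huffman construction (repeatedly merge the two least-probable nodes; each merge adds 1 bit to every symbol beneath it): 6/61 + 25/61 = 31/61; 30/61 + 31/61 = 1. Resulting codeword lengths (in the order the probabilities were given): (1, 2, 2). L_avg = sum(p_i * l_i) = 30/61*1 + 6/61*2 + 25/61*2 = 92/61 = 1.5082

1.5082 bits


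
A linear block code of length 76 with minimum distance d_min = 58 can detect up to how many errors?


Detection capability = d_min - 1 = 58 - 1 = 57

57 errors


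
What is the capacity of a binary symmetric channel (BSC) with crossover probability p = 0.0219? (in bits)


H(p) = -p*log2(p) - (1-p)*log2(1-p) = -0.0219*log2(0.0219) - 0.9781*log2(0.9781) = 0.120733 + 0.031247 = 0.152. C = 1 - H(p) = 1 - 0.152 = 0.848

0.848 bits


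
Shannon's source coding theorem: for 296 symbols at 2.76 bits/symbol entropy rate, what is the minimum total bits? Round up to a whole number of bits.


Minimum bits >= n * H = 296 * 2.76 = 816.96, rounded up to a whole number of bits = 817

817 bits


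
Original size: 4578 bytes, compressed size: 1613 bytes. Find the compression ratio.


Ratio = original / compressed = 4578 / 1613 = 2.8382

2.8382


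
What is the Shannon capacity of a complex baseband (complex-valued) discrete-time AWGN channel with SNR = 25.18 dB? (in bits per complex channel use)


SNR_linear = 10^(25.18/10) = 329.6097; C = log2(1 + SNR_linear) = log2(1 + 329.6097) = 8.369

8.369 bits/channel use


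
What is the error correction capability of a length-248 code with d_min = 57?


Correction capability = floor((d-1)/2) = floor((57-1)/2) = 28

28 errors


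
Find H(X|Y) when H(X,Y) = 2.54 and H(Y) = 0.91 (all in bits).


H(X|Y) = H(X,Y) - H(Y) = 2.54 - 0.91 = 1.63

1.63 bits


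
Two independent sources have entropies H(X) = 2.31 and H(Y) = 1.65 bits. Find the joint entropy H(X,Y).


For independent variables, H(X,Y) = H(X) + H(Y) = 2.31 + 1.65 = 3.96

3.96 bits


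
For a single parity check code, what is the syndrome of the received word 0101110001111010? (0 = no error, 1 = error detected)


Syndrome = XOR of all bits = 0 XOR 1 XOR 0 XOR 1 XOR 1 XOR 1 XOR 0 XOR 0 XOR 0 XOR 1 XOR 1 XOR 1 XOR 1 XOR 0 XOR 1 XOR 0 = 1

1


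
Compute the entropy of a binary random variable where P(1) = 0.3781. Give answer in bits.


H = -p*log2(p) - (1-p)*log2(1-p). -0.3781*log2(0.3781) = 0.530535; -0.6219*log2(0.6219) = 0.426154. H = 0.530535 + 0.426154 = 0.9567

0.9567 bits


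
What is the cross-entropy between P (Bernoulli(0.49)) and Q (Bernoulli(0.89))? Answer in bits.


H(P,Q) = -p*log2(q) - (1-p)*log2(1-q). -0.49*log2(0.89) = 0.082380; -0.51*log2(0.11) = 1.624057. H(P,Q) = 0.082380 + 1.624057 = 1.7064

1.7064 bits


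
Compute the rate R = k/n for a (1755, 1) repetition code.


Rate = k/n = 1/1755

1/1755


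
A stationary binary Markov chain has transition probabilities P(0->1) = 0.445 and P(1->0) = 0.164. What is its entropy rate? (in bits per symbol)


Stationary distribution: pi_0 = p10/(p01+p10) = 0.2693, pi_1 = 0.7307. Entropy rate H' = pi_0*H(p01) + pi_1*H(p10) = 0.2693*0.9913 + 0.7307*0.6438 = 0.7374

0.7374 bits/symbol


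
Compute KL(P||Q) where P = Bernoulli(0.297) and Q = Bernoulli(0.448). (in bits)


KL = p*log2(p/q) + (1-p)*log2((1-p)/(1-q)) = 0.297*log2(0.297/0.448) + 0.703*log2(0.703/0.552) = 0.0691

0.0691 bits


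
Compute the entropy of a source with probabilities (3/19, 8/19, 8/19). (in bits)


H = -sum(p_i * log2(p_i)). Terms: -(3/19)*log2(3/19) = 0.420468; -(8/19)*log2(8/19) = 0.525443; -(8/19)*log2(8/19) = 0.525443. H = 0.420468 + 0.525443 + 0.525443 = 1.4714

1.4714 bits


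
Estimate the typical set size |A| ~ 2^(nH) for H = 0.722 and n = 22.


log2|A_typical| = nH = 22 * 0.722 = 15.884, so |A_typical| ~ 2^15.884 = 6.047e+04

6.047e+04


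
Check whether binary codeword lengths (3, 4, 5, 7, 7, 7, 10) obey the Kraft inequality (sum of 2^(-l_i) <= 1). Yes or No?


Kraft sum = sum(2^(-l_i)) = 0.2432, need <= 1. Result: satisfied (a binary prefix-free code with these lengths exists)

Yes


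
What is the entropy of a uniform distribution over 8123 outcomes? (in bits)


H = log2(n) = log2(8123) = 12.9878

12.9878 bits


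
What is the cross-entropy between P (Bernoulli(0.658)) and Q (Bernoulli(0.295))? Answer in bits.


H(P,Q) = -p*log2(q) - (1-p)*log2(1-q). -0.658*log2(0.295) = 1.158878; -0.342*log2(0.705) = 0.172472. H(P,Q) = 1.158878 + 0.172472 = 1.3314

1.3314 bits


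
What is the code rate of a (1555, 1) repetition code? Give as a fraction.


Rate = k/n = 1/1555

1/1555


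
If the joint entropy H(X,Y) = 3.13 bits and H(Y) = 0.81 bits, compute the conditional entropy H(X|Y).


H(X|Y) = H(X,Y) - H(Y) = 3.13 - 0.81 = 2.32

2.32 bits


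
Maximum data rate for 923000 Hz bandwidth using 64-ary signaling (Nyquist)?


Rate = 2 * B * log2(M) = 2 * 923000 * 6.0 = 11076000.0

11076000.0 bps


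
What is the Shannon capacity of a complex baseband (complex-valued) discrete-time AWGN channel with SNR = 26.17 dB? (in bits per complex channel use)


SNR_linear = 10^(26.17/10) = 413.9997; C = log2(1 + SNR_linear) = log2(1 + 413.9997) = 8.697

8.697 bits/channel use


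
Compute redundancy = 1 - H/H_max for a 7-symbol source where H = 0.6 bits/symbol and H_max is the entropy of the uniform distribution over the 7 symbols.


H_max = log2(K) = log2(7) = 2.8074 bits/symbol. Redundancy = 1 - H/H_max = 1 - 0.6/2.8074 = 1 - 0.2137 = 0.7863

0.7863


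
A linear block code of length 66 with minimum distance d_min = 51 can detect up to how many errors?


Detection capability = d_min - 1 = 51 - 1 = 50

50 errors


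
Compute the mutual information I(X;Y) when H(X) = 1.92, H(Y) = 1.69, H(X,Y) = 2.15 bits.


I(X;Y) = H(X) + H(Y) - H(X,Y) = 1.92 + 1.69 - 2.15 = 1.46

1.46 bits


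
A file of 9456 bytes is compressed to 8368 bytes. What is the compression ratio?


Ratio = original / compressed = 9456 / 8368 = 1.13

1.13


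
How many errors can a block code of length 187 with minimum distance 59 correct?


Correction capability = floor((d-1)/2) = floor((59-1)/2) = 29

29 errors


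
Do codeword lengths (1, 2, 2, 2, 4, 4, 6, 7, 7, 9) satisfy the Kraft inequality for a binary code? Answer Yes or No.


Kraft sum = sum(2^(-l_i)) = 1.4082, need <= 1. Result: violated (a binary prefix-free code with these lengths cannot exist)

No


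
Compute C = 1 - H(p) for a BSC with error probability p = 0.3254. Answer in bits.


H(p) = -p*log2(p) - (1-p)*log2(1-p) = -0.3254*log2(0.3254) - 0.6746*log2(0.6746) = 0.527055 + 0.383102 = 0.9102. C = 1 - H(p) = 1 - 0.9102 = 0.0898

0.0898 bits


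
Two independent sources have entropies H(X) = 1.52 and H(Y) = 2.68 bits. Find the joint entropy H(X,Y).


For independent variables, H(X,Y) = H(X) + H(Y) = 1.52 + 2.68 = 4.2

4.2 bits


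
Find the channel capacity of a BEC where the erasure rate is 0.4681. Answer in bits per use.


C = 1 - epsilon = 1 - 0.4681 = 0.5319

0.5319 bits


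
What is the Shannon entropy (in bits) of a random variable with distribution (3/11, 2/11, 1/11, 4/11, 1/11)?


H = -sum(p_i * log2(p_i)). Terms: -(3/11)*log2(3/11) = 0.511219; -(2/11)*log2(2/11) = 0.447169; -(1/11)*log2(1/11) = 0.314494; -(4/11)*log2(4/11) = 0.530702; -(1/11)*log2(1/11) = 0.314494. H = 0.511219 + 0.447169 + 0.314494 + 0.530702 + 0.314494 = 2.1181

2.1181 bits


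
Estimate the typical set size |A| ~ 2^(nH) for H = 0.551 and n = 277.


log2|A_typical| = nH = 277 * 0.551 = 152.627, so |A_typical| ~ 2^152.627 = 8.817e+45

8.817e+45


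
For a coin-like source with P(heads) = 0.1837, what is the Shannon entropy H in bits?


H = -p*log2(p) - (1-p)*log2(1-p). -0.1837*log2(0.1837) = 0.449069; -0.8163*log2(0.8163) = 0.239036. H = 0.449069 + 0.239036 = 0.6881

0.6881 bits


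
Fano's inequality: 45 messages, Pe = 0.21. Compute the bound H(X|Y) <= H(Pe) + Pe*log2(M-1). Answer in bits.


H(Pe) = -Pe*log2(Pe) - (1-Pe)*log2(1-Pe) = -0.21*log2(0.21) - 0.79*log2(0.79) = 0.472823 + 0.268660 = 0.7415. Pe*log2(M-1) = 0.21*log2(44) = 1.146481. Bound = H(Pe) + Pe*log2(M-1) = 0.472823 + 0.268660 + 1.146481 = 1.888

1.888 bits


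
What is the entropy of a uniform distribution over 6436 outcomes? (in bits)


H = log2(n) = log2(6436) = 12.6519

12.6519 bits


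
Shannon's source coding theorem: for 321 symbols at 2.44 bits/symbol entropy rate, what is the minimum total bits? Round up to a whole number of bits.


Minimum bits >= n * H = 321 * 2.44 = 783.24, rounded up to a whole number of bits = 784

784 bits


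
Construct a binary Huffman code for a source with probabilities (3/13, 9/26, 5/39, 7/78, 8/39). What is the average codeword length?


Huffman construction (repeatedly merge the two least-probable nodes; each merge adds 1 bit to every symbol beneath it): 7/78 + 5/39 = 17/78; 8/39 + 17/78 = 11/26; 3/13 + 9/26 = 15/26; 11/26 + 15/26 = 1. Resulting codeword lengths (in the order the probabilities were given): (2, 2, 3, 3, 2). L_avg = sum(p_i * l_i) = 3/13*2 + 9/26*2 + 5/39*3 + 7/78*3 + 8/39*2 = 173/78 = 2.2179

2.2179 bits


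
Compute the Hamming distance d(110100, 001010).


Count differing positions: ^ ^ ^ ^ ^ . = 5 differences

5


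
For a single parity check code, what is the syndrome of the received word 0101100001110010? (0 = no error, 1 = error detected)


Syndrome = XOR of all bits = 0 XOR 1 XOR 0 XOR 1 XOR 1 XOR 0 XOR 0 XOR 0 XOR 0 XOR 1 XOR 1 XOR 1 XOR 0 XOR 0 XOR 1 XOR 0 = 1

1
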